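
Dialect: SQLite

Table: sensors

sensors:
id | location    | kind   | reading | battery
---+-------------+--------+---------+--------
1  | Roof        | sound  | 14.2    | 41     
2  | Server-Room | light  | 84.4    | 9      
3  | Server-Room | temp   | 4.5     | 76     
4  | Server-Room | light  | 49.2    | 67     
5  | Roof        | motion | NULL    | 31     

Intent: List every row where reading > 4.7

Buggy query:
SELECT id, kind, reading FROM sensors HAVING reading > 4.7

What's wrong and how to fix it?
Bug: HAVING filters the output of aggregation, but this query has no GROUP BY and no aggregate functions, so SQLite rejects it (HAVING clause on a non-aggregate query); the condition here is per row

Fix: Use WHERE for row-level filtering

Corrected query:
SELECT id, kind, reading FROM sensors WHERE reading > 4.7

Result:
id | kind  | reading
---+-------+--------
1  | sound | 14.2   
2  | light | 84.4   
4  | light | 49.2   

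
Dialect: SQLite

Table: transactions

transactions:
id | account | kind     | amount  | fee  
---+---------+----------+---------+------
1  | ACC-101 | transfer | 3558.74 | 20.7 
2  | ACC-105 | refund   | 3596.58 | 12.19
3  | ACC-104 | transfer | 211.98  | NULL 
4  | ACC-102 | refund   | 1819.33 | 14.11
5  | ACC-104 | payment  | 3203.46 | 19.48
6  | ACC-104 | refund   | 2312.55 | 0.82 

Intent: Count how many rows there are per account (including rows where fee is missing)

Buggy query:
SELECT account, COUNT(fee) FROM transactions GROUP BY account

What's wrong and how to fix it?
Bug: COUNT(column) counts non-NULL values only; rows with NULL fee aren't counted

Fix: Use COUNT(*) to count all rows regardless of NULL

Corrected query:
SELECT account, COUNT(*) FROM transactions GROUP BY account

Result:
account | COUNT(*)
--------+---------
ACC-101 | 1       
ACC-102 | 1       
ACC-104 | 3       
ACC-105 | 1       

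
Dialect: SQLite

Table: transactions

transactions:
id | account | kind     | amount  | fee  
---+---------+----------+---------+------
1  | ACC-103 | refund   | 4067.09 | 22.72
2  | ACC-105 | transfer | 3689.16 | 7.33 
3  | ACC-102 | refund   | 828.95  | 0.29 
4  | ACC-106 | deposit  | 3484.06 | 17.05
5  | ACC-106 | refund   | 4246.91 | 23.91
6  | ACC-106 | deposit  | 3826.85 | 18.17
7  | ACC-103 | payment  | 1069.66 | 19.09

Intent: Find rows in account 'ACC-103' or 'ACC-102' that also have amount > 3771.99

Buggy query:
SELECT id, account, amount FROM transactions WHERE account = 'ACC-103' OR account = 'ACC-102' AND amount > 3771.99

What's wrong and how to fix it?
Bug: Without parentheses, AND is evaluated before OR, so the amount filter only applies to the 'ACC-102' branch

Fix: Add parentheses around the OR so the AND applies to both alternatives

Corrected query:
SELECT id, account, amount FROM transactions WHERE (account = 'ACC-103' OR account = 'ACC-102') AND amount > 3771.99

Result:
id | account | amount 
---+---------+--------
1  | ACC-103 | 4067.09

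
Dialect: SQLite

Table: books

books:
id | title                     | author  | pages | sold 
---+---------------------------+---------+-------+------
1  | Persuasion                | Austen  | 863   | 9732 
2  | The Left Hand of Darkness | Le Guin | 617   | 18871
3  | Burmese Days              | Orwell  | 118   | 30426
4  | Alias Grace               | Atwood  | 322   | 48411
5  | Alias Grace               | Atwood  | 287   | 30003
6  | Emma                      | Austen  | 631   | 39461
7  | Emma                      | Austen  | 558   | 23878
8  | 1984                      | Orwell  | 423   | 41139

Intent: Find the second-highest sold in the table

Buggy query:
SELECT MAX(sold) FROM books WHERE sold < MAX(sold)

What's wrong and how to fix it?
Bug: The inner MAX is an aggregate inside WHERE, which is not allowed

Fix: Compute the overall MAX in a subquery, then take MAX of rows below it

Corrected query:
SELECT MAX(sold) FROM books WHERE sold < (SELECT MAX(sold) FROM books)

Result:
MAX(sold)
---------
41139    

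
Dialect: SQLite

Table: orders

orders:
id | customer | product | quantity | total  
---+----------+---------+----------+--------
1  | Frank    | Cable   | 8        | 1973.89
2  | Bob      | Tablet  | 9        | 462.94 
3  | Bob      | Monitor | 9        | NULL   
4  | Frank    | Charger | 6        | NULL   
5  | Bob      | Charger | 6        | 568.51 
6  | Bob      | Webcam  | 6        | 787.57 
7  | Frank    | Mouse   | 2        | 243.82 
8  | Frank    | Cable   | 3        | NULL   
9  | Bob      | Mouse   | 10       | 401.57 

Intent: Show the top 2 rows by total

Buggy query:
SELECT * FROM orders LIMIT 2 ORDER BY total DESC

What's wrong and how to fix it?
Bug: LIMIT must come after ORDER BY

Fix: Sort with ORDER BY, then apply LIMIT

Corrected query:
SELECT * FROM orders ORDER BY total DESC LIMIT 2

Result:
id | customer | product | quantity | total  
---+----------+---------+----------+--------
1  | Frank    | Cable   | 8        | 1973.89
6  | Bob      | Webcam  | 6        | 787.57 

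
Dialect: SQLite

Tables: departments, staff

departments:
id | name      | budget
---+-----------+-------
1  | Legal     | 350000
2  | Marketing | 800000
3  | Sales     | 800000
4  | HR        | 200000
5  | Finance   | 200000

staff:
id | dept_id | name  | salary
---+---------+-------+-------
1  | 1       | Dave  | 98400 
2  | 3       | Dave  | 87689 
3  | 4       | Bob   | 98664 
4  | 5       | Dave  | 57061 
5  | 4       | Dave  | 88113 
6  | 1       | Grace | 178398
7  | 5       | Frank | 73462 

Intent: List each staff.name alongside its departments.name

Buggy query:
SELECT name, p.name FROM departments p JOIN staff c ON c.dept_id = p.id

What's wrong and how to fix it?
Bug: 'name' exists in both joined tables, so the database can't tell which one is meant

Fix: Qualify the column with its table alias (c.name)

Corrected query:
SELECT c.name, p.name FROM departments p JOIN staff c ON c.dept_id = p.id

Result:
name  | name   
------+--------
Dave  | Legal  
Dave  | Sales  
Bob   | HR     
Dave  | Finance
Dave  | HR     
Grace | Legal  
Frank | Finance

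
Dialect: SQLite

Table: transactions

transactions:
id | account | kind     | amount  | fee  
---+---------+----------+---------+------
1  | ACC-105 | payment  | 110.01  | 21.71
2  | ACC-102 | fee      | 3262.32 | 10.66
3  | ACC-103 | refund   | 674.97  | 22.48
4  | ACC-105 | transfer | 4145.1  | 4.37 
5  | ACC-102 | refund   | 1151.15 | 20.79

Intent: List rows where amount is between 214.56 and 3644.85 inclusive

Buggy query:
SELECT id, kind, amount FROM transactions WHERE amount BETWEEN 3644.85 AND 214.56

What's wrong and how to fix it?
Bug: BETWEEN expects the lower bound first; with 3644.85 AND 214.56 the range is empty

Fix: Write BETWEEN 214.56 AND 3644.85

Corrected query:
SELECT id, kind, amount FROM transactions WHERE amount BETWEEN 214.56 AND 3644.85

Result:
id | kind   | amount 
---+--------+--------
2  | fee    | 3262.32
3  | refund | 674.97 
5  | refund | 1151.15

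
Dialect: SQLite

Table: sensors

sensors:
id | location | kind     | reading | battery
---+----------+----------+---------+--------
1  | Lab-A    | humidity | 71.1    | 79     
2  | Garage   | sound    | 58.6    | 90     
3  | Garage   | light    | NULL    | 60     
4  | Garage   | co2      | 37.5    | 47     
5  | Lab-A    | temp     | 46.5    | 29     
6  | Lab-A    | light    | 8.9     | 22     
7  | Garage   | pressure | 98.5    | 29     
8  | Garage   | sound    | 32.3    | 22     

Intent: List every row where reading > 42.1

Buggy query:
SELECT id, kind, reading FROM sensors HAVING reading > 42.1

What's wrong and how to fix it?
Bug: HAVING filters the output of aggregation, but this query has no GROUP BY and no aggregate functions, so SQLite rejects it (HAVING clause on a non-aggregate query); the condition here is per row

Fix: Use WHERE for row-level filtering

Corrected query:
SELECT id, kind, reading FROM sensors WHERE reading > 42.1

Result:
id | kind     | reading
---+----------+--------
1  | humidity | 71.1   
2  | sound    | 58.6   
5  | temp     | 46.5   
7  | pressure | 98.5   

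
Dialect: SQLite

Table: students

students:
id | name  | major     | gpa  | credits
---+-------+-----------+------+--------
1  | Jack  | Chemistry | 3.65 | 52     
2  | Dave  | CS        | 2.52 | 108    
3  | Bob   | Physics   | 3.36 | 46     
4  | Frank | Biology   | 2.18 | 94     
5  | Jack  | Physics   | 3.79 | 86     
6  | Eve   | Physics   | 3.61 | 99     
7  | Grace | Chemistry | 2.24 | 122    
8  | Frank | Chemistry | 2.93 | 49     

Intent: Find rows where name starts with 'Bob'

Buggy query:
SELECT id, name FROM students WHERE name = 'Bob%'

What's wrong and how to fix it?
Bug: '=' compares the literal string including the % character; pattern matching needs LIKE

Fix: Replace '=' with LIKE so 'Bob%' is treated as a pattern

Corrected query:
SELECT id, name FROM students WHERE name LIKE 'Bob%'

Result:
id | name
---+-----
3  | Bob 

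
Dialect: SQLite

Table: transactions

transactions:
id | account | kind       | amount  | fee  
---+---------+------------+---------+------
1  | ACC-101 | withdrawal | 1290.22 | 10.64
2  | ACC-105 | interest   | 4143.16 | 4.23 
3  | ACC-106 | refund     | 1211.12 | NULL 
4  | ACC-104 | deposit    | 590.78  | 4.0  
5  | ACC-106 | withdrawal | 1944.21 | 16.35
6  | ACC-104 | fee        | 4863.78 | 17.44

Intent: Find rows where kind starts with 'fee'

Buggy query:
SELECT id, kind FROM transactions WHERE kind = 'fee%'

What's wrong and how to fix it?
Bug: '=' compares the literal string including the % character; pattern matching needs LIKE

Fix: Use LIKE for wildcard pattern matching

Corrected query:
SELECT id, kind FROM transactions WHERE kind LIKE 'fee%'

Result:
id | kind
---+-----
6  | fee 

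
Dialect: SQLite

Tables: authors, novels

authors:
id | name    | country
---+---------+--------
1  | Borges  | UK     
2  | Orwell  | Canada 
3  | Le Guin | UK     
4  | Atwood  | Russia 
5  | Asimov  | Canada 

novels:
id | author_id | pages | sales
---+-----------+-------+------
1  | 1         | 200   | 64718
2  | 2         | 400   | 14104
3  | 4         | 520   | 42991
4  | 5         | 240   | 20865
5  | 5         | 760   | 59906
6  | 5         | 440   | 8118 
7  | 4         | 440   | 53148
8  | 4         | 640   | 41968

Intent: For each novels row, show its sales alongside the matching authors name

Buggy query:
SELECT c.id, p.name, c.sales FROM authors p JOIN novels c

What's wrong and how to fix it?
Bug: JOIN with no ON clause produces a cartesian product; every novels row pairs with every authors row

Fix: Add ON c.author_id = p.id to the JOIN

Corrected query:
SELECT c.id, p.name, c.sales FROM authors p JOIN novels c ON c.author_id = p.id

Result:
id | name   | sales
---+--------+------
1  | Borges | 64718
2  | Orwell | 14104
3  | Atwood | 42991
4  | Asimov | 20865
5  | Asimov | 59906
6  | Asimov | 8118 
7  | Atwood | 53148
8  | Atwood | 41968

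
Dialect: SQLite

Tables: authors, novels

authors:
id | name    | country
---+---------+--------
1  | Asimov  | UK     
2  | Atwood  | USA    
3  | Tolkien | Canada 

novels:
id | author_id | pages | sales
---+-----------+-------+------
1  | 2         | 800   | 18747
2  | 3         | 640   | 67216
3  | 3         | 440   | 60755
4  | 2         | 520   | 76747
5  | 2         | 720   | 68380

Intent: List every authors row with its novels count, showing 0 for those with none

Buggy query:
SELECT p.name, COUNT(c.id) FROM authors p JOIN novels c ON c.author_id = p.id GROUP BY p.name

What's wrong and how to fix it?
Bug: An inner join excludes parents with zero children

Fix: Use LEFT JOIN so parents without children still appear (COUNT(c.id) gives 0)

Corrected query:
SELECT p.name, COUNT(c.id) FROM authors p LEFT JOIN novels c ON c.author_id = p.id GROUP BY p.name

Result:
name    | COUNT(c.id)
--------+------------
Asimov  | 0          
Atwood  | 3          
Tolkien | 2          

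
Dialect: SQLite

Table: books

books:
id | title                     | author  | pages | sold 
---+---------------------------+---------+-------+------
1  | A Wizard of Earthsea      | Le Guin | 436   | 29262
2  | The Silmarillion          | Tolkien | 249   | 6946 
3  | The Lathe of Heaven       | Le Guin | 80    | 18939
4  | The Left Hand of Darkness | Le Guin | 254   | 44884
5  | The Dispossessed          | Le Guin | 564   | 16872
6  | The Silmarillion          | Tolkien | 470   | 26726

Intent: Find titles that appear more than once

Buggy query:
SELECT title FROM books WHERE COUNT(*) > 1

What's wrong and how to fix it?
Bug: WHERE can't reference COUNT(*); aggregates are computed after WHERE

Fix: Group first, then use HAVING for the count condition

Corrected query:
SELECT title FROM books GROUP BY title HAVING COUNT(*) > 1

Result:
title           
----------------
The Silmarillion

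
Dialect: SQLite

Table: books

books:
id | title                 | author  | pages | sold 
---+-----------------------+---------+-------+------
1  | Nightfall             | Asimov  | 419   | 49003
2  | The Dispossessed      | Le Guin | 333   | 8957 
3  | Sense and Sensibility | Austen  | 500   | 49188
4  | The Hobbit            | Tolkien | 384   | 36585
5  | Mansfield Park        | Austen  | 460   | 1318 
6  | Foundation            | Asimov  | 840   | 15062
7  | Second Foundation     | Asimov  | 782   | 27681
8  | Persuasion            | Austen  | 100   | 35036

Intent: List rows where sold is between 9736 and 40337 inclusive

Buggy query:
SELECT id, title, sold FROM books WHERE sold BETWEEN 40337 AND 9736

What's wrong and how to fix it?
Bug: The bounds are reversed; BETWEEN a AND b requires a <= b to match anything

Fix: Write BETWEEN 9736 AND 40337

Corrected query:
SELECT id, title, sold FROM books WHERE sold BETWEEN 9736 AND 40337

Result:
id | title             | sold 
---+-------------------+------
4  | The Hobbit        | 36585
6  | Foundation        | 15062
7  | Second Foundation | 27681
8  | Persuasion        | 35036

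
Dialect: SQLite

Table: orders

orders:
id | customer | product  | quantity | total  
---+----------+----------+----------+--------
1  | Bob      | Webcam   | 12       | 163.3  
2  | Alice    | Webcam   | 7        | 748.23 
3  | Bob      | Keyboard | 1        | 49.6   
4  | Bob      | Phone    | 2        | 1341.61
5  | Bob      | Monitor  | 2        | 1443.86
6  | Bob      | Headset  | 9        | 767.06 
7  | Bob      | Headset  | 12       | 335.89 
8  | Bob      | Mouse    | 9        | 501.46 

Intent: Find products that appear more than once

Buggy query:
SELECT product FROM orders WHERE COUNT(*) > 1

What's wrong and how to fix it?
Bug: WHERE can't reference COUNT(*); aggregates are computed after WHERE

Fix: Group first, then use HAVING for the count condition

Corrected query:
SELECT product FROM orders GROUP BY product HAVING COUNT(*) > 1

Result:
product
-------
Headset
Webcam 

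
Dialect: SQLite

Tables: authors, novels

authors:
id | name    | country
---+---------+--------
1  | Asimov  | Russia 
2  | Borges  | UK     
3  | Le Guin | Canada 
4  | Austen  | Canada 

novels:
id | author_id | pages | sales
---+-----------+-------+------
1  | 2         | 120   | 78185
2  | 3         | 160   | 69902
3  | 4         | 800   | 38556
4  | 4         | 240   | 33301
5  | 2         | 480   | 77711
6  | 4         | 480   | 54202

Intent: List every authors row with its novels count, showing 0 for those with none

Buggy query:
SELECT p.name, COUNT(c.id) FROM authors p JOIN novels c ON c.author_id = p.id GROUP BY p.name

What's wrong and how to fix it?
Bug: INNER JOIN drops authors rows that have no matching novels rows

Fix: Use LEFT JOIN so parents without children still appear (COUNT(c.id) gives 0)

Corrected query:
SELECT p.name, COUNT(c.id) FROM authors p LEFT JOIN novels c ON c.author_id = p.id GROUP BY p.name

Result:
name    | COUNT(c.id)
--------+------------
Asimov  | 0          
Austen  | 3          
Borges  | 2          
Le Guin | 1          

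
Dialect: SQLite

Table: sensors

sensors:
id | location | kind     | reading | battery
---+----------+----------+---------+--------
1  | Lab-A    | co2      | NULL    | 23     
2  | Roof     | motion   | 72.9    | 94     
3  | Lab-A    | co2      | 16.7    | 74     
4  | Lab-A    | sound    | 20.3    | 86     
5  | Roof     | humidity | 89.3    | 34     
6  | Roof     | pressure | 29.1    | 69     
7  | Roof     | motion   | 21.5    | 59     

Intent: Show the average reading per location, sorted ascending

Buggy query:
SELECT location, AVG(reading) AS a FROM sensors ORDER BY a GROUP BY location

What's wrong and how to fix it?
Bug: GROUP BY must precede ORDER BY

Fix: Move ORDER BY to the end, after GROUP BY

Corrected query:
SELECT location, AVG(reading) AS a FROM sensors GROUP BY location ORDER BY a

Result:
location | a   
---------+-----
Lab-A    | 18.5
Roof     | 53.2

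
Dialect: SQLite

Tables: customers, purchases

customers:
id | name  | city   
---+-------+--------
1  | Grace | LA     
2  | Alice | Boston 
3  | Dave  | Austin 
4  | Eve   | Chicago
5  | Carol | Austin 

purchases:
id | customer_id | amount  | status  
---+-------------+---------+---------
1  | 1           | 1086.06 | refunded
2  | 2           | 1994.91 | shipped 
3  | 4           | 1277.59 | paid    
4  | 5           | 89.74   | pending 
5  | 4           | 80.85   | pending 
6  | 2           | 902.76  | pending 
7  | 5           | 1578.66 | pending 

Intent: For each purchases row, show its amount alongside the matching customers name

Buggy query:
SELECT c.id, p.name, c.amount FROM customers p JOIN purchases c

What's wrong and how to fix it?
Bug: JOIN with no ON clause produces a cartesian product; every purchases row pairs with every customers row

Fix: Specify the join condition linking the foreign key to the parent id

Corrected query:
SELECT c.id, p.name, c.amount FROM customers p JOIN purchases c ON c.customer_id = p.id

Result:
id | name  | amount 
---+-------+--------
1  | Grace | 1086.06
2  | Alice | 1994.91
3  | Eve   | 1277.59
4  | Carol | 89.74  
5  | Eve   | 80.85  
6  | Alice | 902.76 
7  | Carol | 1578.66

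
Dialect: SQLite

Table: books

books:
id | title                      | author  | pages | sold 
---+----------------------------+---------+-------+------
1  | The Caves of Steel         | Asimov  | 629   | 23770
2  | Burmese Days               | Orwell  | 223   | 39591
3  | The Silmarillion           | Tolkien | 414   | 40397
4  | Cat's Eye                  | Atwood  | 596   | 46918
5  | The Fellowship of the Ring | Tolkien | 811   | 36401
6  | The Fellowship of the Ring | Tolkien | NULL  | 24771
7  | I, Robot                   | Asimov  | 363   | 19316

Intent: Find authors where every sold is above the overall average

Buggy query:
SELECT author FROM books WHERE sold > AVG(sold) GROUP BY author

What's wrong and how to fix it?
Bug: WHERE evaluates per row before aggregation, so AVG() is unavailable

Fix: Use a subquery for AVG and a HAVING MIN(...) filter so the condition holds for every row in the group

Corrected query:
SELECT author FROM books GROUP BY author HAVING MIN(sold) > (SELECT AVG(sold) FROM books)

Result:
author
------
Atwood
Orwell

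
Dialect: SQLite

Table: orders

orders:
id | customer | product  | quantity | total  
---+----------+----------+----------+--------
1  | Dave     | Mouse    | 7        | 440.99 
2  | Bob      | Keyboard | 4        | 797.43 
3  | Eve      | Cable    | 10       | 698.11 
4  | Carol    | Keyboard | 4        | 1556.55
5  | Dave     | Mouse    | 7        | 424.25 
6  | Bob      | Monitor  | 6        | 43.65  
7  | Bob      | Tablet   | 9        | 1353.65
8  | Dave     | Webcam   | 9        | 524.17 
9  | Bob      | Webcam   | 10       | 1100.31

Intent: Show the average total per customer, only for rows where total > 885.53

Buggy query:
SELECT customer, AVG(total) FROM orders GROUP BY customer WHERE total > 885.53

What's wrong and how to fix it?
Bug: Row-level WHERE must come before GROUP BY in the clause order

Fix: Move the WHERE clause before GROUP BY

Corrected query:
SELECT customer, AVG(total) FROM orders WHERE total > 885.53 GROUP BY customer

Result:
customer | AVG(total)
---------+-----------
Bob      | 1226.98   
Carol    | 1556.55   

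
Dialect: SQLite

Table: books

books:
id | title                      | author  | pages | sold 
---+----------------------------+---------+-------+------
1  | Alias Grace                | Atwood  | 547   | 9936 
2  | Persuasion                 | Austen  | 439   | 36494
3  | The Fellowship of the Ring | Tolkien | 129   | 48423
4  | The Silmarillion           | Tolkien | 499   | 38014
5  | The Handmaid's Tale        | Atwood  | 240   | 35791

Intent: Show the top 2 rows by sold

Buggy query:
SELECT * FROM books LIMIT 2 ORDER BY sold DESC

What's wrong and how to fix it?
Bug: ORDER BY cannot follow LIMIT; LIMIT is the final clause

Fix: Sort with ORDER BY, then apply LIMIT

Corrected query:
SELECT * FROM books ORDER BY sold DESC LIMIT 2

Result:
id | title                      | author  | pages | sold 
---+----------------------------+---------+-------+------
3  | The Fellowship of the Ring | Tolkien | 129   | 48423
4  | The Silmarillion           | Tolkien | 499   | 38014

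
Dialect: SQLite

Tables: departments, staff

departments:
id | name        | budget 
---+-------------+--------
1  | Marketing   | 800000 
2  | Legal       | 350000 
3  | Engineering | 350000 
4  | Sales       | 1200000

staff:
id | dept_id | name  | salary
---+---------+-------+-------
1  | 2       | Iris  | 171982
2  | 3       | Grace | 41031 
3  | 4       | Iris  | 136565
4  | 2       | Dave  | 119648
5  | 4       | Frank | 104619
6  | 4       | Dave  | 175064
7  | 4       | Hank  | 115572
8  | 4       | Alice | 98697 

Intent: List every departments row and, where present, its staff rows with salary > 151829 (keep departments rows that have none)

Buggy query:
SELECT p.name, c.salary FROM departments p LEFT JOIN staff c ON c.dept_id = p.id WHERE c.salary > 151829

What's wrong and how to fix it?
Bug: Filtering c.salary in WHERE discards the NULL rows produced by LEFT JOIN, turning it into an inner join

Fix: Move the right-table condition into the ON clause so unmatched parents are kept

Corrected query:
SELECT p.name, c.salary FROM departments p LEFT JOIN staff c ON c.dept_id = p.id AND c.salary > 151829

Result:
name        | salary
------------+-------
Marketing   | NULL  
Legal       | 171982
Engineering | NULL  
Sales       | 175064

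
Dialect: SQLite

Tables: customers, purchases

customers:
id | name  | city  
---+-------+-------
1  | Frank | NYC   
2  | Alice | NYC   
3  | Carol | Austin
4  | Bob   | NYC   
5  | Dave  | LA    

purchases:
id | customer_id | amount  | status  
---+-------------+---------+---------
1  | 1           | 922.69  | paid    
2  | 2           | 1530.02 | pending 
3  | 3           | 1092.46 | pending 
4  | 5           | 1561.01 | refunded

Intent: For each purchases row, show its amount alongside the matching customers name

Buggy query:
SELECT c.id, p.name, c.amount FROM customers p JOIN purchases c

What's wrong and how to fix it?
Bug: Missing join condition: each purchases row is matched to all customers rows instead of just its own

Fix: Add ON c.customer_id = p.id to the JOIN

Corrected query:
SELECT c.id, p.name, c.amount FROM customers p JOIN purchases c ON c.customer_id = p.id

Result:
id | name  | amount 
---+-------+--------
1  | Frank | 922.69 
2  | Alice | 1530.02
3  | Carol | 1092.46
4  | Dave  | 1561.01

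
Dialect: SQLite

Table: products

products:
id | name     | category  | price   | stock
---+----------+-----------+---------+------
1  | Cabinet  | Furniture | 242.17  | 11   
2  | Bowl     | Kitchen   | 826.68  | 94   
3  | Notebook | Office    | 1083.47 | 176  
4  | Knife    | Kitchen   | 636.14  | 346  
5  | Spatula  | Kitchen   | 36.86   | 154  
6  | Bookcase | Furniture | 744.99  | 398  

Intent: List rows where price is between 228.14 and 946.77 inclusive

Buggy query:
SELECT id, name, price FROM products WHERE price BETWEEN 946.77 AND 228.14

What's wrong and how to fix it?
Bug: The bounds are reversed; BETWEEN a AND b requires a <= b to match anything

Fix: Write BETWEEN 228.14 AND 946.77

Corrected query:
SELECT id, name, price FROM products WHERE price BETWEEN 228.14 AND 946.77

Result:
id | name     | price 
---+----------+-------
1  | Cabinet  | 242.17
2  | Bowl     | 826.68
4  | Knife    | 636.14
6  | Bookcase | 744.99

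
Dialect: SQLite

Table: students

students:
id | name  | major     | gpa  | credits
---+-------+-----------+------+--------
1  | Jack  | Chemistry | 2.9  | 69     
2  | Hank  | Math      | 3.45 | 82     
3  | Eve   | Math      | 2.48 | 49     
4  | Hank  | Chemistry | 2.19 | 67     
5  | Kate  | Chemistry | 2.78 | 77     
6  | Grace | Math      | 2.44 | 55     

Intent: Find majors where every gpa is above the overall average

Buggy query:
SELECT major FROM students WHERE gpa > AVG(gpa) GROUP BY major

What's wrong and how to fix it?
Bug: AVG() is an aggregate; it can't sit directly in WHERE

Fix: Compute the overall average in a scalar subquery and compare each group's MIN against it in HAVING

Corrected query:
SELECT major FROM students GROUP BY major HAVING MIN(gpa) > (SELECT AVG(gpa) FROM students)

Result:
(no rows)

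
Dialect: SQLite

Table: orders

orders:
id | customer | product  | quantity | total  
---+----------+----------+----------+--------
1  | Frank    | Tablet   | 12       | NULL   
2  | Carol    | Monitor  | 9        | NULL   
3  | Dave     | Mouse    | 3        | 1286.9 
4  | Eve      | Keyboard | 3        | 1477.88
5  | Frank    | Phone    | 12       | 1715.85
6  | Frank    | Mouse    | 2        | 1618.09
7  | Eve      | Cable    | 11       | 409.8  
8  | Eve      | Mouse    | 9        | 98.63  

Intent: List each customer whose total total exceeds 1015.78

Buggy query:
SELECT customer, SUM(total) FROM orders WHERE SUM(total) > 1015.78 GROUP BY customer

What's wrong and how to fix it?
Bug: WHERE runs before GROUP BY, so aggregates aren't available there

Fix: Use HAVING (which filters groups after aggregation) instead of WHERE

Corrected query:
SELECT customer, SUM(total) FROM orders GROUP BY customer HAVING SUM(total) > 1015.78

Result:
customer | SUM(total)
---------+-----------
Dave     | 1286.9    
Eve      | 1986.31   
Frank    | 3333.94   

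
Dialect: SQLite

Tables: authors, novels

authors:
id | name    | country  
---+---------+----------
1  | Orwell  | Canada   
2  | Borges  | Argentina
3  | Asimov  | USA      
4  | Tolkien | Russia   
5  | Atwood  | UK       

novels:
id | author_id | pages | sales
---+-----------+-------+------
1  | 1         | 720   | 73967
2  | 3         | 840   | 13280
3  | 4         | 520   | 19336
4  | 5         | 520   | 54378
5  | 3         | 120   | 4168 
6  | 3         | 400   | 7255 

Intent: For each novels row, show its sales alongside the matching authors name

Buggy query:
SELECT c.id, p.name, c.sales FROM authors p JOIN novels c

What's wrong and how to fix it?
Bug: JOIN with no ON clause produces a cartesian product; every novels row pairs with every authors row

Fix: Add ON c.author_id = p.id to the JOIN

Corrected query:
SELECT c.id, p.name, c.sales FROM authors p JOIN novels c ON c.author_id = p.id

Result:
id | name    | sales
---+---------+------
1  | Orwell  | 73967
2  | Asimov  | 13280
3  | Tolkien | 19336
4  | Atwood  | 54378
5  | Asimov  | 4168 
6  | Asimov  | 7255 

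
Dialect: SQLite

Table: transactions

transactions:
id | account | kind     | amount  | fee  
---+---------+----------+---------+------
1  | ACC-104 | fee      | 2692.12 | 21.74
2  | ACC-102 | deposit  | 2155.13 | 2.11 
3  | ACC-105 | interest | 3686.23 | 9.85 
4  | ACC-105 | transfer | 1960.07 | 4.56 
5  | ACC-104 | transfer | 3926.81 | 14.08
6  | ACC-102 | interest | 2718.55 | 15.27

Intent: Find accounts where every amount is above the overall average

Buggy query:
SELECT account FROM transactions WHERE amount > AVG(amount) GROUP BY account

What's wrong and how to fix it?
Bug: AVG() is an aggregate; it can't sit directly in WHERE

Fix: Compute the overall average in a scalar subquery and compare each group's MIN against it in HAVING

Corrected query:
SELECT account FROM transactions GROUP BY account HAVING MIN(amount) > (SELECT AVG(amount) FROM transactions)

Result:
(no rows)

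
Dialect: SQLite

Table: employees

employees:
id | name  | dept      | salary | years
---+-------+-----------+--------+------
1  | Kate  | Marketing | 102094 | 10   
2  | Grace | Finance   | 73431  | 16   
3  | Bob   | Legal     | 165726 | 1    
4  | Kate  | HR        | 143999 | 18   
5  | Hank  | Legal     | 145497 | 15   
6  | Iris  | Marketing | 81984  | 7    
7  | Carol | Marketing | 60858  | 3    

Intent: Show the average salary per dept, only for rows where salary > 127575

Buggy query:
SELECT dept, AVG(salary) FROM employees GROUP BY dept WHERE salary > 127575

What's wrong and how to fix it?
Bug: WHERE cannot follow GROUP BY

Fix: Move the WHERE clause before GROUP BY

Corrected query:
SELECT dept, AVG(salary) FROM employees WHERE salary > 127575 GROUP BY dept

Result:
dept  | AVG(salary)
------+------------
HR    | 143999     
Legal | 155611.5   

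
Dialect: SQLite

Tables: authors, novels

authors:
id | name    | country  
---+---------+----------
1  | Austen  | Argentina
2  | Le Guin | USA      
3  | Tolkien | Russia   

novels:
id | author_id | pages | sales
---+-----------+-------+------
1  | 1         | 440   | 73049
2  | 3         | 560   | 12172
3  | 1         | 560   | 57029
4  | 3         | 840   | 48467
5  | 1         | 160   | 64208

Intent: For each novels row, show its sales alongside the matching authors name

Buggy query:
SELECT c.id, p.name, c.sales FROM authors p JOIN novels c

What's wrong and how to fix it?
Bug: Missing join condition: each novels row is matched to all authors rows instead of just its own

Fix: Specify the join condition linking the foreign key to the parent id

Corrected query:
SELECT c.id, p.name, c.sales FROM authors p JOIN novels c ON c.author_id = p.id

Result:
id | name    | sales
---+---------+------
1  | Austen  | 73049
2  | Tolkien | 12172
3  | Austen  | 57029
4  | Tolkien | 48467
5  | Austen  | 64208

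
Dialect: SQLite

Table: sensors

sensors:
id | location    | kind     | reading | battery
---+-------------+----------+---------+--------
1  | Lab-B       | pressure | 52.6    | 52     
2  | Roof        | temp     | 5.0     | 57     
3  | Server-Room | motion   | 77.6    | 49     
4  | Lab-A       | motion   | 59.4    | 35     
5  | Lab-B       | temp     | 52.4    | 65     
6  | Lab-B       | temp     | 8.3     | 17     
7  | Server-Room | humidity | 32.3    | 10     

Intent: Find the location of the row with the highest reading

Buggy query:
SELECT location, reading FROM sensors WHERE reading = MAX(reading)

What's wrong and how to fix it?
Bug: WHERE is evaluated per row; an aggregate over the whole table isn't defined there

Fix: Wrap MAX in a scalar subquery so WHERE compares against a single value

Corrected query:
SELECT location, reading FROM sensors WHERE reading = (SELECT MAX(reading) FROM sensors)

Result:
location    | reading
------------+--------
Server-Room | 77.6   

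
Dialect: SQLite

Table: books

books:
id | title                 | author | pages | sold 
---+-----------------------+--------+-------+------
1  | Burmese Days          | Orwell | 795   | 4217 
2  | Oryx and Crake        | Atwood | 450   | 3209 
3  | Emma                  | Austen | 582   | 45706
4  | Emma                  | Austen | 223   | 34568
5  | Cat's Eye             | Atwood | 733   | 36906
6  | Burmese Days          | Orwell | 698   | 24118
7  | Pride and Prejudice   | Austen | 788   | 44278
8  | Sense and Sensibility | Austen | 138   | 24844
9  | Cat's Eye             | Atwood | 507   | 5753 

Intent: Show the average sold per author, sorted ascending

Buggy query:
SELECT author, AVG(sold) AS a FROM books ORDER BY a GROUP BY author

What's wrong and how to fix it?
Bug: ORDER BY appears before GROUP BY; SQL clause order requires GROUP BY first

Fix: Move ORDER BY to the end, after GROUP BY

Corrected query:
SELECT author, AVG(sold) AS a FROM books GROUP BY author ORDER BY a

Result:
author | a           
-------+-------------
Orwell | 14167.5     
Atwood | 15289.333333
Austen | 37349       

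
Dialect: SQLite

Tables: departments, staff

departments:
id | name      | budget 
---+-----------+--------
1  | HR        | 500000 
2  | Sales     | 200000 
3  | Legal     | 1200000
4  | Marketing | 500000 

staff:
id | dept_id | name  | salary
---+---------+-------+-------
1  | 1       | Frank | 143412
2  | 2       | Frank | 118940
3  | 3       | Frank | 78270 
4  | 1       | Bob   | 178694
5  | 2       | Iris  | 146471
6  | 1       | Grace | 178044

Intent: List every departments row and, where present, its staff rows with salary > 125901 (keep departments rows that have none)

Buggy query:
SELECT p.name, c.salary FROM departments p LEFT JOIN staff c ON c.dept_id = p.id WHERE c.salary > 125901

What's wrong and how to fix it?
Bug: Filtering c.salary in WHERE discards the NULL rows produced by LEFT JOIN, turning it into an inner join

Fix: Put 'c.salary > 125901' in the JOIN's ON clause instead of WHERE

Corrected query:
SELECT p.name, c.salary FROM departments p LEFT JOIN staff c ON c.dept_id = p.id AND c.salary > 125901

Result:
name      | salary
----------+-------
HR        | 143412
HR        | 178044
HR        | 178694
Sales     | 146471
Legal     | NULL  
Marketing | NULL  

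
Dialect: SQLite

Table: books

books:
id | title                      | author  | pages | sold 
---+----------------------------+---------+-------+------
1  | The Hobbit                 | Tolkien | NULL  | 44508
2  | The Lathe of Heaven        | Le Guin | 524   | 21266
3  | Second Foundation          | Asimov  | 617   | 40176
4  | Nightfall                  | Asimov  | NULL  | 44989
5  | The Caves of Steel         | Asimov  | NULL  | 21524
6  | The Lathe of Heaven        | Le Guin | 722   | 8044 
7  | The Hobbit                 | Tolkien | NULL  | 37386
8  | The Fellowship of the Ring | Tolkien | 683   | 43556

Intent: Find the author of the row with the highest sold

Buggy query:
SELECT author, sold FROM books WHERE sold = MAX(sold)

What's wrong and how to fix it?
Bug: MAX(sold) is an aggregate and cannot be used directly in WHERE

Fix: Use a subquery: WHERE sold = (SELECT MAX(sold) FROM books)

Corrected query:
SELECT author, sold FROM books WHERE sold = (SELECT MAX(sold) FROM books)

Result:
author | sold 
-------+------
Asimov | 44989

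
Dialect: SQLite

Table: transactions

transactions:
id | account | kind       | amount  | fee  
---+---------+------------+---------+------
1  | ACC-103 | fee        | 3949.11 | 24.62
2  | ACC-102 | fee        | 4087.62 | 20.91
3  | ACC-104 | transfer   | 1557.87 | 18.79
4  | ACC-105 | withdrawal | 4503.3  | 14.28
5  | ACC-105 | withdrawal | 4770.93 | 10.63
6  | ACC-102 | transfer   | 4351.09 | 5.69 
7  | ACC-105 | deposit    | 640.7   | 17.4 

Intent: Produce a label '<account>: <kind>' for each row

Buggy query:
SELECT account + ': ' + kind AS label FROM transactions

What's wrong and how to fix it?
Bug: '+' is numeric addition; on text columns SQLite converts them to 0 instead of concatenating

Fix: Use the || operator for string concatenation

Corrected query:
SELECT account || ': ' || kind AS label FROM transactions

Result:
label              
-------------------
ACC-103: fee       
ACC-102: fee       
ACC-104: transfer  
ACC-105: withdrawal
ACC-105: withdrawal
ACC-102: transfer  
ACC-105: deposit   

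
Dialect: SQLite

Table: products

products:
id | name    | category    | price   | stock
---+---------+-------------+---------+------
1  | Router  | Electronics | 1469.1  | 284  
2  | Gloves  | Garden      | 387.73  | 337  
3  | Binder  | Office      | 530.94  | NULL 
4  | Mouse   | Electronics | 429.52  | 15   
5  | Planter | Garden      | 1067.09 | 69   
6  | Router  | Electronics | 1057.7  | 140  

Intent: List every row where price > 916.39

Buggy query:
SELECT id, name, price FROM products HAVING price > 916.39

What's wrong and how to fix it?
Bug: HAVING filters the output of aggregation, but this query has no GROUP BY and no aggregate functions, so SQLite rejects it (HAVING clause on a non-aggregate query); the condition here is per row

Fix: Use WHERE for row-level filtering

Corrected query:
SELECT id, name, price FROM products WHERE price > 916.39

Result:
id | name    | price  
---+---------+--------
1  | Router  | 1469.1 
5  | Planter | 1067.09
6  | Router  | 1057.7 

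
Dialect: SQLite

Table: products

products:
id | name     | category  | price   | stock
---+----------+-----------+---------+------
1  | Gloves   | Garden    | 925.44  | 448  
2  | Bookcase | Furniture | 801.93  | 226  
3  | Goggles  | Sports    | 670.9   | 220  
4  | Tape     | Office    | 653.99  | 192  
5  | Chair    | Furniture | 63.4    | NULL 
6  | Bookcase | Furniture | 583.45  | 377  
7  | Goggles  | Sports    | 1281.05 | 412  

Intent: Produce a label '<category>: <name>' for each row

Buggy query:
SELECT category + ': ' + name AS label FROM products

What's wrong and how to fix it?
Bug: SQLite uses || for string concatenation; + coerces text to numbers (yielding 0)

Fix: Replace + with || to concatenate text

Corrected query:
SELECT category || ': ' || name AS label FROM products

Result:
label              
-------------------
Garden: Gloves     
Furniture: Bookcase
Sports: Goggles    
Office: Tape       
Furniture: Chair   
Furniture: Bookcase
Sports: Goggles    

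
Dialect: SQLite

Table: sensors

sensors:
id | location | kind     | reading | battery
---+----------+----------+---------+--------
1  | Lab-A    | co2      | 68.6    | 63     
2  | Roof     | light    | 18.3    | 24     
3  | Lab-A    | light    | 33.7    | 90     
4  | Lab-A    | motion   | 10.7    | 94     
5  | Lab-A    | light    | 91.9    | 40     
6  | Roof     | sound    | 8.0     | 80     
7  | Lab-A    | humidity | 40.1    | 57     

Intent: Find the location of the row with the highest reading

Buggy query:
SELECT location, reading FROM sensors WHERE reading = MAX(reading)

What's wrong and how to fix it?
Bug: MAX(reading) is an aggregate and cannot be used directly in WHERE

Fix: Use a subquery: WHERE reading = (SELECT MAX(reading) FROM sensors)

Corrected query:
SELECT location, reading FROM sensors WHERE reading = (SELECT MAX(reading) FROM sensors)

Result:
location | reading
---------+--------
Lab-A    | 91.9   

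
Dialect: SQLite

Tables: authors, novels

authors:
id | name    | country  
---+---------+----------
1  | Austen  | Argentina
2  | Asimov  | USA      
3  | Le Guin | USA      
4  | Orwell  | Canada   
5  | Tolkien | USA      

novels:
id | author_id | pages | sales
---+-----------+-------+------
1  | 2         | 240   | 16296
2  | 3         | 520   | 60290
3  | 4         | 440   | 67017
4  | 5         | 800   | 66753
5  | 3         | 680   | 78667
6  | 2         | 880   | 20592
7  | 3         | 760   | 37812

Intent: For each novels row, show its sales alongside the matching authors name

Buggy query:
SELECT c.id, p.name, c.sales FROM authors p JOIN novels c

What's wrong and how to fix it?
Bug: JOIN with no ON clause produces a cartesian product; every novels row pairs with every authors row

Fix: Add ON c.author_id = p.id to the JOIN

Corrected query:
SELECT c.id, p.name, c.sales FROM authors p JOIN novels c ON c.author_id = p.id

Result:
id | name    | sales
---+---------+------
1  | Asimov  | 16296
2  | Le Guin | 60290
3  | Orwell  | 67017
4  | Tolkien | 66753
5  | Le Guin | 78667
6  | Asimov  | 20592
7  | Le Guin | 37812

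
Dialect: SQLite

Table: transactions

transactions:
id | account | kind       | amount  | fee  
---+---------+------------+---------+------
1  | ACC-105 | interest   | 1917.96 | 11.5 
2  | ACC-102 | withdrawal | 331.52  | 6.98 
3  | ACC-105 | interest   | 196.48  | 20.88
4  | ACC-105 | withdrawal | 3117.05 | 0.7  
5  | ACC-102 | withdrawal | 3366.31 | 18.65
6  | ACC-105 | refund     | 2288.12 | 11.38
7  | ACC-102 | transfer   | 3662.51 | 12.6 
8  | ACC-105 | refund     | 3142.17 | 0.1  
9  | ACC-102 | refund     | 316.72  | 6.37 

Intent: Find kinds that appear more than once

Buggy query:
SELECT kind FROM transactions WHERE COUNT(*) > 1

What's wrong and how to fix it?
Bug: COUNT(*) is an aggregate and cannot be used in WHERE

Fix: GROUP BY kind, then filter groups with HAVING COUNT(*) > 1

Corrected query:
SELECT kind FROM transactions GROUP BY kind HAVING COUNT(*) > 1

Result:
kind      
----------
interest  
refund    
withdrawal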